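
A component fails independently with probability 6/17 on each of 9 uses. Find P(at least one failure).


P(at least one) = 1 - P(none)
P(none) = (1 - 6/17)^9 = (11/17)^9 = 2357947691/118587876497
P(at least one) = 1 - 2357947691/118587876497 = 116229928806/118587876497

116229928806/118587876497


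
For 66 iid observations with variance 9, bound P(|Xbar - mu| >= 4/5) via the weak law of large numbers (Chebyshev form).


Var(Xbar) = Var(X)/n = 9/66
Chebyshev: P(|Xbar-mu| >= 4/5) <= Var(Xbar)/(4/5)^2 = (3/22)/(16/25) = 75/352

75/352


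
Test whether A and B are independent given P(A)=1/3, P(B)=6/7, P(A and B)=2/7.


P(A)*P(B) = 1/3*6/7 = 2/7
P(A∩B) = 2/7, which equals P(A)P(B), so independent

Yes, A and B are independent


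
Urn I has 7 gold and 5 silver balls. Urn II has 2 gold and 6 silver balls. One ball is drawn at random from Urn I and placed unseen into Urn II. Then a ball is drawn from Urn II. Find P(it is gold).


P(transfer gold) = 7/12; P(transfer silver) = 5/12
If gold transferred: Urn II has 3 gold of 9, so P(gold|gold moved) = 1/3
If silver transferred: Urn II has 2 gold of 9, so P(gold|silver moved) = 2/9
By total probability: P(gold) = 7/12*1/3 + 5/12*2/9 = 31/108

31/108


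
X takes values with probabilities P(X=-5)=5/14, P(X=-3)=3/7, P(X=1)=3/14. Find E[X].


E[X] = sum(x * P(x))
= -5*5/14 - 3*3/7 + 1*3/14
= -20/7

-20/7


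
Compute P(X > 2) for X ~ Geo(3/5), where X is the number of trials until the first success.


P(X > 2) = P(first 2 trials all fail) = (1-p)^2 = (2/5)^2 = 4/25

4/25


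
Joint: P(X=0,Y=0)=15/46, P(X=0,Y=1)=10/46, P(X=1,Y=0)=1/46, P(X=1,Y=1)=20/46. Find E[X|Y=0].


P(Y=0) = 16/46
E[X|Y=0] = (0*15 + 1*1)/16 = 1/16

1/16


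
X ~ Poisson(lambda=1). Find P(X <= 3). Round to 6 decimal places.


P(X<=3) = e^(-1)*1^0/0! + e^(-1)*1^1/1! + e^(-1)*1^2/2! + e^(-1)*1^3/3!
≈ 0.3678794412 + 0.3678794412 + 0.1839397206 + 0.0613132402
= 0.9810118432
≈ 0.981012

0.981012


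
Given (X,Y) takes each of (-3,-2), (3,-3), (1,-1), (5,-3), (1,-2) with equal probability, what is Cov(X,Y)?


E[X]=7/5, E[Y]=-11/5, E[XY]=-21/5
Cov(X,Y) = E[XY] - E[X]E[Y] = -21/5 - 7/5*-11/5 = -28/25

-28/25


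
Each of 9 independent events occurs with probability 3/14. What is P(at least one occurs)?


P(at least one) = 1 - P(none)
P(none) = (1 - 3/14)^9 = (11/14)^9 = 2357947691/20661046784
P(at least one) = 1 - 2357947691/20661046784 = 18303099093/20661046784

18303099093/20661046784


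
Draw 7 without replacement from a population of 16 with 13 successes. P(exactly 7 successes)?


P(X=7) = C(13,7)*C(3,0) / C(16,7)
= 1716*1 / 11440
= 1716/11440 = 3/20

3/20


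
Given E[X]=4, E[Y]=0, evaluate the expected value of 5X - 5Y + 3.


E[5X - 5Y + 3] = 5*E[X] - 5*E[Y] + 3
= (5)*(4) + (-5)*(0) + (3)
= 20 + 0 + 3 = 23

23


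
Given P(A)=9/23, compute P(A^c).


P(A') = 1 - P(A) = 1 - 9/23 = 14/23

14/23


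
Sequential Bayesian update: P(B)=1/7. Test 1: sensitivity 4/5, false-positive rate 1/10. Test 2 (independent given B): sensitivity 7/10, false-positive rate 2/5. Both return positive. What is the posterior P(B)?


After test 1: P(+) = 4/5*1/7 + 1/10*6/7 = 1/5
P(B|+) = (4/35)/(1/5) = 4/7
After test 2 (use post1 as new prior): P(+) = 7/10*4/7 + 2/5*3/7 = 4/7
P(B|+,+) = (2/5)/(4/7) = 7/10

7/10


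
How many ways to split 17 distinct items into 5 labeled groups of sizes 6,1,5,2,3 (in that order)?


17! = 355687428096000
Denominator: 6!=720 * 1!=1 * 5!=120 * 2!=2 * 3!=6
Coefficient = 355687428096000 / 1036800 = 343062720

343062720


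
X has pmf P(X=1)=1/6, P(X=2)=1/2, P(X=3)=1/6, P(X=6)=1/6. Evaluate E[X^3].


E[X^3] = sum(x^3 * P(x))
= 1*1/6 + 8*1/2 + 27*1/6 + 216*1/6
= 134/3

134/3


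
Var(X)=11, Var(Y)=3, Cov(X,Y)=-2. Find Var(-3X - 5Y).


Var(-3X - 5Y) = (-3)^2*Var(X) + (-5)^2*Var(Y) + 2*(-3)*(-5)*Cov(X,Y)
= 9*11 + 25*3 + 30*(-2)
= 99 + 75 - 60 = 114

114


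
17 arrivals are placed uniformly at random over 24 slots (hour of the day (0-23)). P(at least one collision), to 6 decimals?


P(all different) = prod((24-i)/24 for i=0..16) = 0.000423
P(at least one match) = 1 - 0.000423 = 0.999577

0.999577


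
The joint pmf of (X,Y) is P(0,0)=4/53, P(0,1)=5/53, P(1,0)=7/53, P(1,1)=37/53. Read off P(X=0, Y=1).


Read from table: P(X=0, Y=1) = 5/53

5/53


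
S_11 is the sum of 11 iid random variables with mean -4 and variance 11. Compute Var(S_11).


By independence, Var(S_n) = n*Var(X_1) = 11*11 = 121

121


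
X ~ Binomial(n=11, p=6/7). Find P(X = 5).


P(X=5) = C(11,5) * p^5 * (1-p)^6
= 462 * 7776/16807 * 1/117649
= 513216/282475249

513216/282475249


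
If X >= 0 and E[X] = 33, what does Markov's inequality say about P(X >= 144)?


Markov: P(X >= a) <= E[X]/a
P(X >= 144) <= 33/144 = 11/48

11/48


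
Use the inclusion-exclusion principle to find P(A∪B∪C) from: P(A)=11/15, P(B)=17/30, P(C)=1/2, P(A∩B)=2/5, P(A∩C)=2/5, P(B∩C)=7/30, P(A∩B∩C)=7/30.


P(A∪B∪C) = P(A)+P(B)+P(C) - P(AB)-P(AC)-P(BC) + P(ABC)
= 11/15+17/30+1/2 - 2/5-2/5-7/30 + 7/30
= 1

1


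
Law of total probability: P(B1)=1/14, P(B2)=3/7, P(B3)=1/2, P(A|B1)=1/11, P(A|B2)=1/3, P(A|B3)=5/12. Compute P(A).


P(A) = P(A|B1)P(B1) + P(A|B2)P(B2) + P(A|B3)P(B3)
= 1/11*1/14 + 1/3*3/7 + 5/12*1/2
= 1/154 + 1/7 + 5/24 = 661/1848

661/1848


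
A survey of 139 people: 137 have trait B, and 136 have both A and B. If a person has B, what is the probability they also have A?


P(A|B) = P(A∩B)/P(B) = (136/139)/(137/139) = 136/137

136/137


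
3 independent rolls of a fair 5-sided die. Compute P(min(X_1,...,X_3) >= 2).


P(min >= 2) = P(all X_i >= 2) = (P(X_1 >= 2))^3
= (4/5)^3 = 64/125

64/125


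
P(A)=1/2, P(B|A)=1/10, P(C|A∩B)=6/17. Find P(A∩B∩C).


P(A∩B∩C) = P(A) * P(B|A) * P(C|A∩B)
= 1/2 * 1/10 * 6/17
= 1/20 * 6/17 = 3/170

3/170


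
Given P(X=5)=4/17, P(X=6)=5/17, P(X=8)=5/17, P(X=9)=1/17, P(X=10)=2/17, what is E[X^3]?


E[X^3] = sum(g(x)*P(x))
= 125*4/17 + 216*5/17 + 512*5/17 + 729*1/17 + 1000*2/17
= 6869/17

6869/17


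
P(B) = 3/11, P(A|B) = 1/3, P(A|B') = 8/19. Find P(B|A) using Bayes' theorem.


P(A) = P(A|B)P(B) + P(A|B')P(B') = 1/3*3/11 + 8/19*8/11 = 83/209
P(B|A) = P(A|B)P(B)/P(A) = (1/11)/(83/209) = 19/83

19/83


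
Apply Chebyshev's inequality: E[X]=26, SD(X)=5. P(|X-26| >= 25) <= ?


k = 25/5 = 5
Chebyshev: P(|X-mu| >= k*sigma) <= 1/k^2 = 1/5^2 = 1/25

1/25


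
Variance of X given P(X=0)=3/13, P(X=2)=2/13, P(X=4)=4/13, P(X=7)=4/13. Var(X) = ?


E[X] = 48/13, E[X^2] = 268/13
Var(X) = E[X^2] - (E[X])^2 = 268/13 - (48/13)^2 = 1180/169

1180/169


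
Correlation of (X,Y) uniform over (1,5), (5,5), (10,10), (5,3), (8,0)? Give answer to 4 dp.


Cov(X,Y) = 2.3200, Var(X) = 9.3600, Var(Y) = 10.6400
rho = Cov/(sqrt(VarX)*sqrt(VarY)) = 0.2325

0.2325


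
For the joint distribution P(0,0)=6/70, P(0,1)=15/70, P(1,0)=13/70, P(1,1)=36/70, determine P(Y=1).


P(Y=1) = P(0,1)+P(1,1) = 15/70 + 36/70 = 51/70

51/70


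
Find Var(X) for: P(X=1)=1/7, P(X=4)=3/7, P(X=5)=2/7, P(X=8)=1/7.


E[X] = 31/7, E[X^2] = 163/7
Var(X) = E[X^2] - (E[X])^2 = 163/7 - (31/7)^2 = 180/49

180/49


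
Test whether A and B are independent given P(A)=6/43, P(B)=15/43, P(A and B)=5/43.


P(A)*P(B) = 6/43*15/43 = 90/1849
P(A∩B) = 5/43 != 90/1849, so not independent

No, A and B are not independent


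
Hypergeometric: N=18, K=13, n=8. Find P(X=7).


P(X=7) = C(13,7)*C(5,1) / C(18,8)
= 1716*5 / 43758
= 8580/43758 = 10/51

10/51


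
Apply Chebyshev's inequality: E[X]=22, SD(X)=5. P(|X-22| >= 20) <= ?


k = 20/5 = 4
Chebyshev: P(|X-mu| >= k*sigma) <= 1/k^2 = 1/4^2 = 1/16

1/16


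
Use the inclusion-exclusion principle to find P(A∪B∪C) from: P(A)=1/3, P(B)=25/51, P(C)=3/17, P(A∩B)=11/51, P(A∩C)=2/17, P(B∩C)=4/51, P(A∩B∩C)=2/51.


P(A∪B∪C) = P(A)+P(B)+P(C) - P(AB)-P(AC)-P(BC) + P(ABC)
= 1/3+25/51+3/17 - 11/51-2/17-4/51 + 2/51
= 32/51

32/51


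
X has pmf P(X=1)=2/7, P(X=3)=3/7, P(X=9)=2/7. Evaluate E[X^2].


E[X^2] = sum(x^2 * P(x))
= 1*2/7 + 9*3/7 + 81*2/7
= 191/7

191/7


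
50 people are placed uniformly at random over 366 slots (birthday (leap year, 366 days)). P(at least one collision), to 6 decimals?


P(all different) = prod((366-i)/366 for i=0..49) = 0.029927
P(at least one match) = 1 - 0.029927 = 0.970073

0.970073


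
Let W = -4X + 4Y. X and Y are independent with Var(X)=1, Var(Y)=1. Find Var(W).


Independence => Cov(X,Y)=0
Var(-4X + 4Y) = (-4)^2*Var(X) + 4^2*Var(Y)
= 16*1 + 16*1 = 32

32


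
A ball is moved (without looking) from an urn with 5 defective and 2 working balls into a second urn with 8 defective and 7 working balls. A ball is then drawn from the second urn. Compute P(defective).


P(transfer defective) = 5/7; P(transfer working) = 2/7
If defective transferred: Urn II has 9 defective of 16, so P(defective|defective moved) = 9/16
If working transferred: Urn II has 8 defective of 16, so P(defective|working moved) = 1/2
By total probability: P(defective) = 5/7*9/16 + 2/7*1/2 = 61/112

61/112


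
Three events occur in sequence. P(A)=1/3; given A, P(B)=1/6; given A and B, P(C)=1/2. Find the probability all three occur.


P(A∩B∩C) = P(A) * P(B|A) * P(C|A∩B)
= 1/3 * 1/6 * 1/2
= 1/18 * 1/2 = 1/36

1/36


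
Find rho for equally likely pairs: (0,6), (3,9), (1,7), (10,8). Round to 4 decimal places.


Cov(X,Y) = 2.2500, Var(X) = 15.2500, Var(Y) = 1.2500
rho = Cov/(sqrt(VarX)*sqrt(VarY)) = 0.5153

0.5153


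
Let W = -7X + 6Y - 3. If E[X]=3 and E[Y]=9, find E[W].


E[-7X + 6Y - 3] = -7*E[X] + 6*E[Y] - 3
= (-7)*(3) + (6)*(9) + (-3)
= -21 + 54 - 3 = 30

30


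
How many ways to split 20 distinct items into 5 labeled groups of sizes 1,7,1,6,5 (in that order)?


20! = 2432902008176640000
Denominator: 1!=1 * 7!=5040 * 1!=1 * 6!=720 * 5!=120
Coefficient = 2432902008176640000 / 435456000 = 5587021440

5587021440


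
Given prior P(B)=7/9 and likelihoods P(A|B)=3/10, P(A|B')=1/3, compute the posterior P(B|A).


P(A) = P(A|B)P(B) + P(A|B')P(B') = 3/10*7/9 + 1/3*2/9 = 83/270
P(B|A) = P(A|B)P(B)/P(A) = (7/30)/(83/270) = 63/83

63/83


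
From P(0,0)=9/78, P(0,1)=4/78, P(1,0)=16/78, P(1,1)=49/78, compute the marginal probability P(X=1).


P(X=1) = P(1,0)+P(1,1) = 16/78 + 49/78 = 65/78 = 5/6

5/6


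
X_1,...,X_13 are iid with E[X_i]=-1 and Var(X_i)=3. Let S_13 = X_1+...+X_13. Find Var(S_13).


By independence, Var(S_n) = n*Var(X_1) = 13*3 = 39

39


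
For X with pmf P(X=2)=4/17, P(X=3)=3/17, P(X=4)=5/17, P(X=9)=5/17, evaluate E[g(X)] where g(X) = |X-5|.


E[|X-5|] = sum(g(x)*P(x))
= 3*4/17 + 2*3/17 + 1*5/17 + 4*5/17
= 43/17

43/17


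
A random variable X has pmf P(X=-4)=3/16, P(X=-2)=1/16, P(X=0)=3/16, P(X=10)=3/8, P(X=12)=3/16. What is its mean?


E[X] = sum(x * P(x))
= -4*3/16 - 2*1/16 + 0*3/16 + 10*3/8 + 12*3/16
= 41/8

41/8


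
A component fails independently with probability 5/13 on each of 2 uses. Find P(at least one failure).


P(at least one) = 1 - P(none)
P(none) = (1 - 5/13)^2 = (8/13)^2 = 64/169
P(at least one) = 1 - 64/169 = 105/169

105/169


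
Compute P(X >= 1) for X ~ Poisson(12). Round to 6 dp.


P(X>=1) = 1 - P(X<=0) = 1 - (e^(-12)*12^0/0!)
≈ 1 - 0.0000061442 = 0.9999938558
≈ 0.999994

0.999994


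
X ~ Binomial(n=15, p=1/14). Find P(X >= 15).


P(X>=15) = P(X=15)
= 1/155568095557812224
= 1/155568095557812224

1/155568095557812224


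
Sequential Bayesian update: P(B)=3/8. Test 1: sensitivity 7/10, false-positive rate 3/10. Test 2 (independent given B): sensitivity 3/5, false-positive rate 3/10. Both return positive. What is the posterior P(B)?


After test 1: P(+) = 7/10*3/8 + 3/10*5/8 = 9/20
P(B|+) = (21/80)/(9/20) = 7/12
After test 2 (use post1 as new prior): P(+) = 3/5*7/12 + 3/10*5/12 = 19/40
P(B|+,+) = (7/20)/(19/40) = 14/19

14/19


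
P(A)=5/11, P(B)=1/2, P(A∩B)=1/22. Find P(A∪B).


P(A∪B) = P(A) + P(B) - P(A∩B)
= 5/11 + 1/2 - 1/22 = 10/11

10/11


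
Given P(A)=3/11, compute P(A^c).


P(A') = 1 - P(A) = 1 - 3/11 = 8/11

8/11


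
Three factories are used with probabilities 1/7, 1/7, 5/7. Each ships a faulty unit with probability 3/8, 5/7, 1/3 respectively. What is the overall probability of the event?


P(A) = P(A|B1)P(B1) + P(A|B2)P(B2) + P(A|B3)P(B3)
= 3/8*1/7 + 5/7*1/7 + 1/3*5/7
= 3/56 + 5/49 + 5/21 = 463/1176

463/1176


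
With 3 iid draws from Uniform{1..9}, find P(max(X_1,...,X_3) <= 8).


P(max <= 8) = P(all X_i <= 8) = (P(X_1 <= 8))^3
= (8/9)^3 = 512/729

512/729


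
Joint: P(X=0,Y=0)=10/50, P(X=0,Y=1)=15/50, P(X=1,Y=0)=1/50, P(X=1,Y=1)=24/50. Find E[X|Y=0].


P(Y=0) = 11/50
E[X|Y=0] = (0*10 + 1*1)/11 = 1/11

1/11


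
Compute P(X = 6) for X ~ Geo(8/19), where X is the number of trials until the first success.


P(X=6) = (1-p)^5 * p = (11/19)^5 * 8/19
= 161051/2476099 * 8/19 = 1288408/47045881

1288408/47045881


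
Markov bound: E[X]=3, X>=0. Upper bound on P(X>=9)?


Markov: P(X >= a) <= E[X]/a
P(X >= 9) <= 3/9 = 1/3

1/3


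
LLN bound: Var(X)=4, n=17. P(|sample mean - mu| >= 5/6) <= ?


Var(Xbar) = Var(X)/n = 4/17
Chebyshev: P(|Xbar-mu| >= 5/6) <= Var(Xbar)/(5/6)^2 = (4/17)/(25/36) = 144/425

144/425


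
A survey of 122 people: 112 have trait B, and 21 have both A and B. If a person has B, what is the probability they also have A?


P(A|B) = P(A∩B)/P(B) = (21/122)/(112/122) = 21/112 = 3/16

3/16


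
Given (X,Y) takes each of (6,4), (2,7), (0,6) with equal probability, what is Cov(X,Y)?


E[X]=8/3, E[Y]=17/3, E[XY]=38/3
Cov(X,Y) = E[XY] - E[X]E[Y] = 38/3 - 8/3*17/3 = -22/9

-22/9


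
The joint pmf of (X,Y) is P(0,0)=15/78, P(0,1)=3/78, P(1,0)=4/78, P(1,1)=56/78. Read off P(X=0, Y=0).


Read from table: P(X=0, Y=0) = 15/78 = 5/26

5/26


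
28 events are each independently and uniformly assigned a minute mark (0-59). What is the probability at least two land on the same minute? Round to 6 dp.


P(all different) = prod((60-i)/60 for i=0..27) = 0.000515
P(at least one match) = 1 - 0.000515 = 0.999485

0.999485


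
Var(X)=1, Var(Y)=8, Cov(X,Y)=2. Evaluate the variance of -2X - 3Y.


Var(-2X - 3Y) = (-2)^2*Var(X) + (-3)^2*Var(Y) + 2*(-2)*(-3)*Cov(X,Y)
= 4*1 + 9*8 + 12*2
= 4 + 72 + 24 = 100

100


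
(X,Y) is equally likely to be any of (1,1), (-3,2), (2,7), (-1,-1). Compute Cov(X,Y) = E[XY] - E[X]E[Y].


E[X]=-1/4, E[Y]=9/4, E[XY]=5/2
Cov(X,Y) = E[XY] - E[X]E[Y] = 5/2 + 1/4*9/4 = 49/16

49/16


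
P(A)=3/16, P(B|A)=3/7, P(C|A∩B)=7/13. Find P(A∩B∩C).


P(A∩B∩C) = P(A) * P(B|A) * P(C|A∩B)
= 3/16 * 3/7 * 7/13
= 9/112 * 7/13 = 9/208

9/208


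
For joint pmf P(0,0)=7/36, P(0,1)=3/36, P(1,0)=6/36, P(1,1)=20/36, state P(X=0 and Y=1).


Read from table: P(X=0, Y=1) = 3/36 = 1/12

1/12


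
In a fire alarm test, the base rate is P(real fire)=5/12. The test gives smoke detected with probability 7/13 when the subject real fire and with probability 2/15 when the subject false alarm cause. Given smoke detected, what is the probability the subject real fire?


P(A) = P(A|B)P(B) + P(A|B')P(B') = 7/13*5/12 + 2/15*7/12 = 707/2340
P(B|A) = P(A|B)P(B)/P(A) = (35/156)/(707/2340) = 75/101

75/101


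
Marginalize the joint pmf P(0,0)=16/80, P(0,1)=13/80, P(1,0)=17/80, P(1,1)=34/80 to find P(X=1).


P(X=1) = P(1,0)+P(1,1) = 17/80 + 34/80 = 51/80

51/80


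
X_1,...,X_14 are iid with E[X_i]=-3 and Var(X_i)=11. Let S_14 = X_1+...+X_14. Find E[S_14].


E[S_n] = n*E[X_1] = 14*-3 = -42

-42


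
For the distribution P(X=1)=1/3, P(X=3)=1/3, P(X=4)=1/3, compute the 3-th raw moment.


E[X^3] = sum(x^3 * P(x))
= 1*1/3 + 27*1/3 + 64*1/3
= 92/3

92/3


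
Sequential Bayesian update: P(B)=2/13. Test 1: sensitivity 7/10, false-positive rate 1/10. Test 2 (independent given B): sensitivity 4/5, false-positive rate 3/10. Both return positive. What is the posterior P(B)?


After test 1: P(+) = 7/10*2/13 + 1/10*11/13 = 5/26
P(B|+) = (7/65)/(5/26) = 14/25
After test 2 (use post1 as new prior): P(+) = 4/5*14/25 + 3/10*11/25 = 29/50
P(B|+,+) = (56/125)/(29/50) = 112/145

112/145


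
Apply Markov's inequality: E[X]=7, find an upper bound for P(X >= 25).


Markov: P(X >= a) <= E[X]/a
P(X >= 25) <= 7/25

7/25


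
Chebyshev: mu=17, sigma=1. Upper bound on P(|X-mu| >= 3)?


k = 3/1 = 3
Chebyshev: P(|X-mu| >= k*sigma) <= 1/k^2 = 1/3^2 = 1/9

1/9


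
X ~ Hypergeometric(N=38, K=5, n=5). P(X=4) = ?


P(X=4) = C(5,4)*C(33,1) / C(38,5)
= 5*33 / 501942
= 165/501942 = 55/167314

55/167314


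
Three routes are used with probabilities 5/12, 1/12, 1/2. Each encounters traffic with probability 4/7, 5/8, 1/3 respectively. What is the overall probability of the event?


P(A) = P(A|B1)P(B1) + P(A|B2)P(B2) + P(A|B3)P(B3)
= 4/7*5/12 + 5/8*1/12 + 1/3*1/2
= 5/21 + 5/96 + 1/6 = 307/672

307/672


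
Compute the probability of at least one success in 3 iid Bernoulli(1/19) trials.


P(at least one) = 1 - P(none)
P(none) = (1 - 1/19)^3 = (18/19)^3 = 5832/6859
P(at least one) = 1 - 5832/6859 = 1027/6859

1027/6859


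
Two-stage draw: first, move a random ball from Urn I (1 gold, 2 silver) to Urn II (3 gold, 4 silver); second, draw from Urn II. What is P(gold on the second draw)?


P(transfer gold) = 1/3; P(transfer silver) = 2/3
If gold transferred: Urn II has 4 gold of 8, so P(gold|gold moved) = 1/2
If silver transferred: Urn II has 3 gold of 8, so P(gold|silver moved) = 3/8
By total probability: P(gold) = 1/3*1/2 + 2/3*3/8 = 5/12

5/12


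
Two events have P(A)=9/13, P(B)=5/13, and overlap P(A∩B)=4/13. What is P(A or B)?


P(A∪B) = P(A) + P(B) - P(A∩B)
= 9/13 + 5/13 - 4/13 = 10/13

10/13


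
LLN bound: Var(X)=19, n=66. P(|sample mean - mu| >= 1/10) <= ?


Var(Xbar) = Var(X)/n = 19/66
Chebyshev: P(|Xbar-mu| >= 1/10) <= Var(Xbar)/(1/10)^2 = (19/66)/(1/100) = 950/33
Bound exceeds 1, so trivial bound: 1

1


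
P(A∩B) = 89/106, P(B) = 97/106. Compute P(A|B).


P(A|B) = P(A∩B)/P(B) = (89/106)/(97/106) = 89/97

89/97


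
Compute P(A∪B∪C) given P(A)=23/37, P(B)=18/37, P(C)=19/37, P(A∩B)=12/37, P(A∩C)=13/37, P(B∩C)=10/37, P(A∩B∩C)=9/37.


P(A∪B∪C) = P(A)+P(B)+P(C) - P(AB)-P(AC)-P(BC) + P(ABC)
= 23/37+18/37+19/37 - 12/37-13/37-10/37 + 9/37
= 34/37

34/37


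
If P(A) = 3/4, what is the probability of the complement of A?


P(A') = 1 - P(A) = 1 - 3/4 = 1/4

1/4


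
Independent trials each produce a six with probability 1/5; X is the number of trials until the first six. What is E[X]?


For geometric (trials until first success), E[X] = 1/p = 1/(1/5) = 5

5


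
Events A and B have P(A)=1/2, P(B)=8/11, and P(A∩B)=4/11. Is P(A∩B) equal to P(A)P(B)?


P(A)*P(B) = 1/2*8/11 = 4/11
P(A∩B) = 4/11, which equals P(A)P(B), so independent

Yes, A and B are independent


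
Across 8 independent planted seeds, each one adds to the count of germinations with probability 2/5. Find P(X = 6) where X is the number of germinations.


P(X=6) = C(8,6) * p^6 * (1-p)^2
= 28 * 64/15625 * 9/25
= 16128/390625

16128/390625


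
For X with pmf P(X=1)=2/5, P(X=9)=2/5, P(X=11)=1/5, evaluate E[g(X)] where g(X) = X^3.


E[X^3] = sum(g(x)*P(x))
= 1*2/5 + 729*2/5 + 1331*1/5
= 2791/5

2791/5


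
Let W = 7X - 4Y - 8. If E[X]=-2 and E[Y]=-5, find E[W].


E[7X - 4Y - 8] = 7*E[X] - 4*E[Y] - 8
= (7)*(-2) + (-4)*(-5) + (-8)
= -14 + 20 - 8 = -2

-2


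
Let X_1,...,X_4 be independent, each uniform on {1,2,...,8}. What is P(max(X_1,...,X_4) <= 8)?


P(max <= 8) = P(all X_i <= 8) = (P(X_1 <= 8))^4
= (8/8)^4 = 1^4 = 1

1


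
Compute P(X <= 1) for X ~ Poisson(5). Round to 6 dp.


P(X<=1) = e^(-5)*5^0/0! + e^(-5)*5^1/1!
≈ 0.0067379470 + 0.0336897350
= 0.0404276820
≈ 0.040428

0.040428


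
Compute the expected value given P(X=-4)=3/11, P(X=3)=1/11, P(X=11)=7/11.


E[X] = sum(x * P(x))
= -4*3/11 + 3*1/11 + 11*7/11
= 68/11

68/11


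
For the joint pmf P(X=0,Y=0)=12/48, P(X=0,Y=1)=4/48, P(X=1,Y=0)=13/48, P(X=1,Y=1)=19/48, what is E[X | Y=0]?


P(Y=0) = 25/48
E[X|Y=0] = (0*12 + 1*13)/25 = 13/25

13/25


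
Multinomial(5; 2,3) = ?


5! = 120
Denominator: 2!=2 * 3!=6
Coefficient = 120 / 12 = 10

10


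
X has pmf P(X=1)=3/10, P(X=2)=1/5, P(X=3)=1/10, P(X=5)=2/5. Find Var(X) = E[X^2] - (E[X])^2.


E[X] = 3, E[X^2] = 12
Var(X) = E[X^2] - (E[X])^2 = 12 - (3)^2 = 3

3


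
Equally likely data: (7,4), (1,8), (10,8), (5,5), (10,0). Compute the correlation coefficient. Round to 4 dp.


Cov(X,Y) = -4.8000, Var(X) = 11.4400, Var(Y) = 8.8000
rho = Cov/(sqrt(VarX)*sqrt(VarY)) = -0.4784

-0.4784


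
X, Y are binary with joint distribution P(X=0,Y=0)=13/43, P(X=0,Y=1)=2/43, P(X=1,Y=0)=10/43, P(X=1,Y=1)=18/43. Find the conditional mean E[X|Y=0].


P(Y=0) = 23/43
E[X|Y=0] = (0*13 + 1*10)/23 = 10/23

10/23


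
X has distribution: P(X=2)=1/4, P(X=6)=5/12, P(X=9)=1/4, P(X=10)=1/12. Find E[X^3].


E[X^3] = sum(g(x)*P(x))
= 8*1/4 + 216*5/12 + 729*1/4 + 1000*1/12
= 4291/12

4291/12


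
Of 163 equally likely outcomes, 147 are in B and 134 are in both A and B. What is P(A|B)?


P(A|B) = P(A∩B)/P(B) = (134/163)/(147/163) = 134/147

134/147


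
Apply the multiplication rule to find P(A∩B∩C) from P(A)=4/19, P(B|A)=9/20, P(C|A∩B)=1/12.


P(A∩B∩C) = P(A) * P(B|A) * P(C|A∩B)
= 4/19 * 9/20 * 1/12
= 9/95 * 1/12 = 3/380

3/380


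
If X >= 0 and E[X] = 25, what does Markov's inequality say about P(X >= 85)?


Markov: P(X >= a) <= E[X]/a
P(X >= 85) <= 25/85 = 5/17

5/17


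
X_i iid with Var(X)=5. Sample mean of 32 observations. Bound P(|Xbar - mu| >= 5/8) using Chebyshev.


Var(Xbar) = Var(X)/n = 5/32
Chebyshev: P(|Xbar-mu| >= 5/8) <= Var(Xbar)/(5/8)^2 = (5/32)/(25/64) = 2/5

2/5


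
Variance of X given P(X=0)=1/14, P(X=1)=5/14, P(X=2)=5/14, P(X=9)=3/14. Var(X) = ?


E[X] = 3, E[X^2] = 134/7
Var(X) = E[X^2] - (E[X])^2 = 134/7 - (3)^2 = 71/7

71/7


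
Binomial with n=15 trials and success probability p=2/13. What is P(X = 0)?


P(X=0) = C(15,0) * p^0 * (1-p)^15
= 1 * 1 * 4177248169415651/51185893014090757
= 4177248169415651/51185893014090757

4177248169415651/51185893014090757


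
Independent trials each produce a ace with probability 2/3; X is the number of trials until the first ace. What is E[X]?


For geometric (trials until first success), E[X] = 1/p = 1/(2/3) = 3/2

3/2


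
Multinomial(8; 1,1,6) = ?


8! = 40320
Denominator: 1!=1 * 1!=1 * 6!=720
Coefficient = 40320 / 720 = 56

56


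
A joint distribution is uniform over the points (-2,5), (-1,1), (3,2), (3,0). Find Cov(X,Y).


E[X]=3/4, E[Y]=2, E[XY]=-5/4
Cov(X,Y) = E[XY] - E[X]E[Y] = -5/4 - 3/4*2 = -11/4

-11/4


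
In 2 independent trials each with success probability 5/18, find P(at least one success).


P(at least one) = 1 - P(none)
P(none) = (1 - 5/18)^2 = (13/18)^2 = 169/324
P(at least one) = 1 - 169/324 = 155/324

155/324


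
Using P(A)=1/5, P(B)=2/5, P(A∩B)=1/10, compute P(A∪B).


P(A∪B) = P(A) + P(B) - P(A∩B)
= 1/5 + 2/5 - 1/10 = 1/2

1/2


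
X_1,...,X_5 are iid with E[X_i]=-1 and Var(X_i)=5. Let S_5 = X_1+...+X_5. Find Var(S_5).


By independence, Var(S_n) = n*Var(X_1) = 5*5 = 25

25


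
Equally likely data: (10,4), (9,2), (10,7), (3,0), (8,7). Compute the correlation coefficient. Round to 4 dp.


Cov(X,Y) = 4.8000, Var(X) = 6.8000, Var(Y) = 7.6000
rho = Cov/(sqrt(VarX)*sqrt(VarY)) = 0.6677

0.6677


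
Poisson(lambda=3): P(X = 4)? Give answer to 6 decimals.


P(X=4) = e^(-3) * 3^4 / 4!
≈ 0.04978706837 * 81 / 24
≈ 0.168031

0.168031


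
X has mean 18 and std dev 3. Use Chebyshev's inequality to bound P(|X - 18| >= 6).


k = 6/3 = 2
Chebyshev: P(|X-mu| >= k*sigma) <= 1/k^2 = 1/2^2 = 1/4

1/4


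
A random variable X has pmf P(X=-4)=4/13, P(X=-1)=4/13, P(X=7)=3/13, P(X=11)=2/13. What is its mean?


E[X] = sum(x * P(x))
= -4*4/13 - 1*4/13 + 7*3/13 + 11*2/13
= 23/13

23/13


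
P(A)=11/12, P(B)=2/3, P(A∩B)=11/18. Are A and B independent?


P(A)*P(B) = 11/12*2/3 = 11/18
P(A∩B) = 11/18, which equals P(A)P(B), so independent

Yes, A and B are independent


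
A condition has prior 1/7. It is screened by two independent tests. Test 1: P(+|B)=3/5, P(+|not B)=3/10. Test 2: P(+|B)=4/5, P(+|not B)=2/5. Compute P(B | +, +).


After test 1: P(+) = 3/5*1/7 + 3/10*6/7 = 12/35
P(B|+) = (3/35)/(12/35) = 1/4
After test 2 (use post1 as new prior): P(+) = 4/5*1/4 + 2/5*3/4 = 1/2
P(B|+,+) = (1/5)/(1/2) = 2/5

2/5


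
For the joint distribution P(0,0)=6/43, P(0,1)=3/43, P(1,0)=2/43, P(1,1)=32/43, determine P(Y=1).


P(Y=1) = P(0,1)+P(1,1) = 3/43 + 32/43 = 35/43

35/43


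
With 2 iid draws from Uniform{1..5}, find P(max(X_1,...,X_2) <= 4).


P(max <= 4) = P(all X_i <= 4) = (P(X_1 <= 4))^2
= (4/5)^2 = 16/25

16/25


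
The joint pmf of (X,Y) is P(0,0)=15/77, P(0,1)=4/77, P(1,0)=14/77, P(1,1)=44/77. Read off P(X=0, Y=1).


Read from table: P(X=0, Y=1) = 4/77

4/77


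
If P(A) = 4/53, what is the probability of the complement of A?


P(A') = 1 - P(A) = 1 - 4/53 = 49/53

49/53


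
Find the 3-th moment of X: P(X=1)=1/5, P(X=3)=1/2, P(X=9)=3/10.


E[X^3] = sum(x^3 * P(x))
= 1*1/5 + 27*1/2 + 729*3/10
= 1162/5

1162/5


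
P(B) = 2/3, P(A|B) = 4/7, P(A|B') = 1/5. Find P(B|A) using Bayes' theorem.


P(A) = P(A|B)P(B) + P(A|B')P(B') = 4/7*2/3 + 1/5*1/3 = 47/105
P(B|A) = P(A|B)P(B)/P(A) = (8/21)/(47/105) = 40/47

40/47


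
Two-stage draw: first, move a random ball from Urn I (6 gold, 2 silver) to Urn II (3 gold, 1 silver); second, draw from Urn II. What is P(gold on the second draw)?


P(transfer gold) = 6/8 = 3/4; P(transfer silver) = 1/4
If gold transferred: Urn II has 4 gold of 5, so P(gold|gold moved) = 4/5
If silver transferred: Urn II has 3 gold of 5, so P(gold|silver moved) = 3/5
By total probability: P(gold) = 3/4*4/5 + 1/4*3/5 = 3/4

3/4


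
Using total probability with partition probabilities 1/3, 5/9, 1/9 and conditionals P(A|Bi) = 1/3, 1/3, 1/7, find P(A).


P(A) = P(A|B1)P(B1) + P(A|B2)P(B2) + P(A|B3)P(B3)
= 1/3*1/3 + 1/3*5/9 + 1/7*1/9
= 1/9 + 5/27 + 1/63 = 59/189

59/189


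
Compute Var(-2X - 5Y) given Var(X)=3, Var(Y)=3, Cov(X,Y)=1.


Var(-2X - 5Y) = (-2)^2*Var(X) + (-5)^2*Var(Y) + 2*(-2)*(-5)*Cov(X,Y)
= 4*3 + 25*3 + 20*1
= 12 + 75 + 20 = 107

107


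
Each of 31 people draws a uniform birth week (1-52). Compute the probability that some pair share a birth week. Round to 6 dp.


P(all different) = prod((52-i)/52 for i=0..30) = 0.000010
P(at least one match) = 1 - 0.000010 = 0.999990

0.999990


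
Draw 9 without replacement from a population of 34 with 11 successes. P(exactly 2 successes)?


P(X=2) = C(11,2)*C(23,7) / C(34,9)
= 55*245157 / 52451256
= 13483635/52451256 = 24035/93496

24035/93496


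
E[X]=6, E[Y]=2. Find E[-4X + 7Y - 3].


E[-4X + 7Y - 3] = -4*E[X] + 7*E[Y] - 3
= (-4)*(6) + (7)*(2) + (-3)
= -24 + 14 - 3 = -13

-13


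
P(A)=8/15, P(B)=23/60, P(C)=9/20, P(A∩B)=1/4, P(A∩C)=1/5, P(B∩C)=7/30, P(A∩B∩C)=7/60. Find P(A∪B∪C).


P(A∪B∪C) = P(A)+P(B)+P(C) - P(AB)-P(AC)-P(BC) + P(ABC)
= 8/15+23/60+9/20 - 1/4-1/5-7/30 + 7/60
= 4/5

4/5


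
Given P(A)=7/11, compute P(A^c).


P(A') = 1 - P(A) = 1 - 7/11 = 4/11

4/11


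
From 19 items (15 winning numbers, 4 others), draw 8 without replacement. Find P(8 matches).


P(X=8) = C(15,8)*C(4,0) / C(19,8)
= 6435*1 / 75582
= 6435/75582 = 55/646

55/646


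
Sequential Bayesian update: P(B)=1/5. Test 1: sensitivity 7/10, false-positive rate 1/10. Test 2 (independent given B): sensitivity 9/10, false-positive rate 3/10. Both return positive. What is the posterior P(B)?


After test 1: P(+) = 7/10*1/5 + 1/10*4/5 = 11/50
P(B|+) = (7/50)/(11/50) = 7/11
After test 2 (use post1 as new prior): P(+) = 9/10*7/11 + 3/10*4/11 = 15/22
P(B|+,+) = (63/110)/(15/22) = 21/25

21/25


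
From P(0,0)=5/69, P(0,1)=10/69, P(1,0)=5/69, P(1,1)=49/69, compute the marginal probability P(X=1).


P(X=1) = P(1,0)+P(1,1) = 5/69 + 49/69 = 54/69 = 18/23

18/23


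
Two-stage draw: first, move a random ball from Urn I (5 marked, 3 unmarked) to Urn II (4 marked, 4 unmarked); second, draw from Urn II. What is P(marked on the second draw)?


P(transfer marked) = 5/8; P(transfer unmarked) = 3/8
If marked transferred: Urn II has 5 marked of 9, so P(marked|marked moved) = 5/9
If unmarked transferred: Urn II has 4 marked of 9, so P(marked|unmarked moved) = 4/9
By total probability: P(marked) = 5/8*5/9 + 3/8*4/9 = 37/72

37/72


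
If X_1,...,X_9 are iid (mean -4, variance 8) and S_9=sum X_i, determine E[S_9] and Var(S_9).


E[S_n] = n*mu = 9*-4 = -36
Var(S_n) = n*sigma^2 = 9*8 = 72

E[S_9]=-36, Var(S_9)=72


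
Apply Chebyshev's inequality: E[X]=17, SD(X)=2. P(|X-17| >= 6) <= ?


k = 6/2 = 3
Chebyshev: P(|X-mu| >= k*sigma) <= 1/k^2 = 1/3^2 = 1/9

1/9


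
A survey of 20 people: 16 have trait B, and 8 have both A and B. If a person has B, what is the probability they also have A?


P(A|B) = P(A∩B)/P(B) = (8/20)/(16/20) = 8/16 = 1/2

1/2


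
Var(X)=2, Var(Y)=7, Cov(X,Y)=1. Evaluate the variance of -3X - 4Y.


Var(-3X - 4Y) = (-3)^2*Var(X) + (-4)^2*Var(Y) + 2*(-3)*(-4)*Cov(X,Y)
= 9*2 + 16*7 + 24*1
= 18 + 112 + 24 = 154

154


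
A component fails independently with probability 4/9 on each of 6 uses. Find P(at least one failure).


P(at least one) = 1 - P(none)
P(none) = (1 - 4/9)^6 = (5/9)^6 = 15625/531441
P(at least one) = 1 - 15625/531441 = 515816/531441

515816/531441


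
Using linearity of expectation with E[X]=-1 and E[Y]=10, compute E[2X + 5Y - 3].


E[2X + 5Y - 3] = 2*E[X] + 5*E[Y] - 3
= (2)*(-1) + (5)*(10) + (-3)
= -2 + 50 - 3 = 45

45


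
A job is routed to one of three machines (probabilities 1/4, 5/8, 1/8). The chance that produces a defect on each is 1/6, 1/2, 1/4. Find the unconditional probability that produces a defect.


P(A) = P(A|B1)P(B1) + P(A|B2)P(B2) + P(A|B3)P(B3)
= 1/6*1/4 + 1/2*5/8 + 1/4*1/8
= 1/24 + 5/16 + 1/32 = 37/96

37/96


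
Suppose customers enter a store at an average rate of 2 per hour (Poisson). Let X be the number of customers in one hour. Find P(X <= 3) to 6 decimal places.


P(X<=3) = e^(-2)*2^0/0! + e^(-2)*2^1/1! + e^(-2)*2^2/2! + e^(-2)*2^3/3!
≈ 0.1353352832 + 0.2706705665 + 0.2706705665 + 0.1804470443
= 0.8571234605
≈ 0.857123

0.857123


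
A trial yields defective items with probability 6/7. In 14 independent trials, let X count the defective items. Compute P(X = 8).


P(X=8) = C(14,8) * p^8 * (1-p)^6
= 3003 * 1679616/5764801 * 1/117649
= 720555264/96889010407

720555264/96889010407


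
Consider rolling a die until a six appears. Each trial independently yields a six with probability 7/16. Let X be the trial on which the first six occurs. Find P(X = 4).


P(X=4) = (1-p)^3 * p = (9/16)^3 * 7/16
= 729/4096 * 7/16 = 5103/65536

5103/65536


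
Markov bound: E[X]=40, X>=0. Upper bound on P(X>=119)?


Markov: P(X >= a) <= E[X]/a
P(X >= 119) <= 40/119

40/119


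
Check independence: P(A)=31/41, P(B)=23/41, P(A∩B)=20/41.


P(A)*P(B) = 31/41*23/41 = 713/1681
P(A∩B) = 20/41 != 713/1681, so not independent

No, A and B are not independent


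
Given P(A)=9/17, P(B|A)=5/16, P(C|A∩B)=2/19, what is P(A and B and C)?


P(A∩B∩C) = P(A) * P(B|A) * P(C|A∩B)
= 9/17 * 5/16 * 2/19
= 45/272 * 2/19 = 45/2584

45/2584


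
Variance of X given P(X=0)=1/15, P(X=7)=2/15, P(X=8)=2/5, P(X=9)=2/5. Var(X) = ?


E[X] = 116/15, E[X^2] = 968/15
Var(X) = E[X^2] - (E[X])^2 = 968/15 - (116/15)^2 = 1064/225

1064/225


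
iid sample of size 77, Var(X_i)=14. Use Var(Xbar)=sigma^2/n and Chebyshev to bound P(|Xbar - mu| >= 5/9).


Var(Xbar) = Var(X)/n = 14/77
Chebyshev: P(|Xbar-mu| >= 5/9) <= Var(Xbar)/(5/9)^2 = (2/11)/(25/81) = 162/275

162/275


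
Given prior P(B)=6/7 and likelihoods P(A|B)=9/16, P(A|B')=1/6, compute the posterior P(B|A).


P(A) = P(A|B)P(B) + P(A|B')P(B') = 9/16*6/7 + 1/6*1/7 = 85/168
P(B|A) = P(A|B)P(B)/P(A) = (27/56)/(85/168) = 81/85

81/85


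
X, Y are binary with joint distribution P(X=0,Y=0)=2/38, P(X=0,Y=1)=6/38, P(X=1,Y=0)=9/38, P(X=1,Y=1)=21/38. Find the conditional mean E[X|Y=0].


P(Y=0) = 11/38
E[X|Y=0] = (0*2 + 1*9)/11 = 9/11

9/11


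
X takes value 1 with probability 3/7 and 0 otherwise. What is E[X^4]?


For Bernoulli: X in {0,1}
E[X^4] = 0^4*(1-3/7) + 1^4*3/7 = 3/7

3/7


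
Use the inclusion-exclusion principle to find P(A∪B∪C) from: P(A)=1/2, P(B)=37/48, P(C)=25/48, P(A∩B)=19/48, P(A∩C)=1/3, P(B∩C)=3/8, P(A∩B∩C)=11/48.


P(A∪B∪C) = P(A)+P(B)+P(C) - P(AB)-P(AC)-P(BC) + P(ABC)
= 1/2+37/48+25/48 - 19/48-1/3-3/8 + 11/48
= 11/12

11/12


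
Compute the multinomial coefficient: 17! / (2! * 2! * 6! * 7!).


17! = 355687428096000
Denominator: 2!=2 * 2!=2 * 6!=720 * 7!=5040
Coefficient = 355687428096000 / 14515200 = 24504480

24504480


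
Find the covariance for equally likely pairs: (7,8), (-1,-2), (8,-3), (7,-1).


E[X]=21/4, E[Y]=1/2, E[XY]=27/4
Cov(X,Y) = E[XY] - E[X]E[Y] = 27/4 - 21/4*1/2 = 33/8

33/8


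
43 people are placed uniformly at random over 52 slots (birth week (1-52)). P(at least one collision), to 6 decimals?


P(all different) = prod((52-i)/52 for i=0..42) = 0.000000
P(at least one match) = 1 - 0.000000 = 1.000000

1.000000


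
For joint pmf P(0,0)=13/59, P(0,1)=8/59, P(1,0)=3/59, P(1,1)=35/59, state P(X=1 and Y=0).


Read from table: P(X=1, Y=0) = 3/59

3/59


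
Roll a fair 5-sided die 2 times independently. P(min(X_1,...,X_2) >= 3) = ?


P(min >= 3) = P(all X_i >= 3) = (P(X_1 >= 3))^2
= (3/5)^2 = 9/25

9/25


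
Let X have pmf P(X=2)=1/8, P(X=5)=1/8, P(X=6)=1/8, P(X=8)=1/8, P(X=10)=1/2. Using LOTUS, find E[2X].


E[2X] = sum(g(x)*P(x))
= 4*1/8 + 10*1/8 + 12*1/8 + 16*1/8 + 20*1/2
= 61/4

61/4


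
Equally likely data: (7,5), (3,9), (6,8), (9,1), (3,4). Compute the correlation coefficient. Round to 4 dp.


Cov(X,Y) = -4.0400, Var(X) = 5.4400, Var(Y) = 8.2400
rho = Cov/(sqrt(VarX)*sqrt(VarY)) = -0.6034

-0.6034


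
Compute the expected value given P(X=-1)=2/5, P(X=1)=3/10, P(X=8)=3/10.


E[X] = sum(x * P(x))
= -1*2/5 + 1*3/10 + 8*3/10
= 23/10

23/10


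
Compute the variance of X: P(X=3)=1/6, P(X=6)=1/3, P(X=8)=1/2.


E[X] = 13/2, E[X^2] = 91/2
Var(X) = E[X^2] - (E[X])^2 = 91/2 - (13/2)^2 = 13/4

13/4


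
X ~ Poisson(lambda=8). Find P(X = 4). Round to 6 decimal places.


P(X=4) = e^(-8) * 8^4 / 4!
≈ 0.0003354626279 * 4096 / 24
≈ 0.057252

0.057252


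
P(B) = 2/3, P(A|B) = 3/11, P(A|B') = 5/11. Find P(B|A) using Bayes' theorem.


P(A) = P(A|B)P(B) + P(A|B')P(B') = 3/11*2/3 + 5/11*1/3 = 1/3
P(B|A) = P(A|B)P(B)/P(A) = (2/11)/(1/3) = 6/11

6/11


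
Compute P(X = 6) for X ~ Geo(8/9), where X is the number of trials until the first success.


P(X=6) = (1-p)^5 * p = (1/9)^5 * 8/9
= 1/59049 * 8/9 = 8/531441

8/531441


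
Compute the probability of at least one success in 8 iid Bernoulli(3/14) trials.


P(at least one) = 1 - P(none)
P(none) = (1 - 3/14)^8 = (11/14)^8 = 214358881/1475789056
P(at least one) = 1 - 214358881/1475789056 = 1261430175/1475789056

1261430175/1475789056


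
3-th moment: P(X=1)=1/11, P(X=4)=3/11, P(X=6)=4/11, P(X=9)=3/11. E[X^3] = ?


E[X^3] = sum(x^3 * P(x))
= 1*1/11 + 64*3/11 + 216*4/11 + 729*3/11
= 3244/11

3244/11


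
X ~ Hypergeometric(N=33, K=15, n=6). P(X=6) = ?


P(X=6) = C(15,6)*C(18,0) / C(33,6)
= 5005*1 / 1107568
= 5005/1107568 = 65/14384

65/14384


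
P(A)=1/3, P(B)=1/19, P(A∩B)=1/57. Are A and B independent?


P(A)*P(B) = 1/3*1/19 = 1/57
P(A∩B) = 1/57, which equals P(A)P(B), so independent

Yes, A and B are independent


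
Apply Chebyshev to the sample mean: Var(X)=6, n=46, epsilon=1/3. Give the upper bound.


Var(Xbar) = Var(X)/n = 6/46
Chebyshev: P(|Xbar-mu| >= 1/3) <= Var(Xbar)/(1/3)^2 = (3/23)/(1/9) = 27/23
Bound exceeds 1, so trivial bound: 1

1


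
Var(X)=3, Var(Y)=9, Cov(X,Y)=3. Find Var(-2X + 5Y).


Var(-2X + 5Y) = (-2)^2*Var(X) + 5^2*Var(Y) + 2*(-2)*5*Cov(X,Y)
= 4*3 + 25*9 - 20*3
= 12 + 225 - 60 = 177

177


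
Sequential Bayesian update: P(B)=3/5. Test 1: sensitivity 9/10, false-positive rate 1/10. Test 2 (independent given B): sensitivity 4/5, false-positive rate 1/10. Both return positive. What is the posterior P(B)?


After test 1: P(+) = 9/10*3/5 + 1/10*2/5 = 29/50
P(B|+) = (27/50)/(29/50) = 27/29
After test 2 (use post1 as new prior): P(+) = 4/5*27/29 + 1/10*2/29 = 109/145
P(B|+,+) = (108/145)/(109/145) = 108/109

108/109


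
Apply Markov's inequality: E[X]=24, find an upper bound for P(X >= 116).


Markov: P(X >= a) <= E[X]/a
P(X >= 116) <= 24/116 = 6/29

6/29


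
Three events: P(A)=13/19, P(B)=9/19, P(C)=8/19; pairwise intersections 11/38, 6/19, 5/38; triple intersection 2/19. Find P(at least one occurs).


P(A∪B∪C) = P(A)+P(B)+P(C) - P(AB)-P(AC)-P(BC) + P(ABC)
= 13/19+9/19+8/19 - 11/38-6/19-5/38 + 2/19
= 18/19

18/19


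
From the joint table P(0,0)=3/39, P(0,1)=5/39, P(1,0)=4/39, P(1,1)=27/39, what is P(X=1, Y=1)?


Read from table: P(X=1, Y=1) = 27/39 = 9/13

9/13


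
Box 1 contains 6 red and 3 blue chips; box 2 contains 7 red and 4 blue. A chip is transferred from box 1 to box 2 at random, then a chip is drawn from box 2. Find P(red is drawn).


P(transfer red) = 6/9 = 2/3; P(transfer blue) = 1/3
If red transferred: Urn II has 8 red of 12, so P(red|red moved) = 2/3
If blue transferred: Urn II has 7 red of 12, so P(red|blue moved) = 7/12
By total probability: P(red) = 2/3*2/3 + 1/3*7/12 = 23/36

23/36


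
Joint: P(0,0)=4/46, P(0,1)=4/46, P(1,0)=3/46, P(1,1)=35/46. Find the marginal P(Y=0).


P(Y=0) = P(0,0)+P(1,0) = 4/46 + 3/46 = 7/46

7/46


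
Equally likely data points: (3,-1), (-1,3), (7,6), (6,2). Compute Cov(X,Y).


E[X]=15/4, E[Y]=5/2, E[XY]=12
Cov(X,Y) = E[XY] - E[X]E[Y] = 12 - 15/4*5/2 = 21/8

21/8


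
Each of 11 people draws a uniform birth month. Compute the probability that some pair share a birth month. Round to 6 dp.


P(all different) = prod((12-i)/12 for i=0..10) = 0.000645
P(at least one match) = 1 - 0.000645 = 0.999355

0.999355


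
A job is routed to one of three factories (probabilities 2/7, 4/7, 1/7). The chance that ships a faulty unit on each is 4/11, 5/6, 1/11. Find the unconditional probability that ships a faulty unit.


P(A) = P(A|B1)P(B1) + P(A|B2)P(B2) + P(A|B3)P(B3)
= 4/11*2/7 + 5/6*4/7 + 1/11*1/7
= 8/77 + 10/21 + 1/77 = 137/231

137/231


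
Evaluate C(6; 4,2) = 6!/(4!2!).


6! = 720
Denominator: 4!=24 * 2!=2
Coefficient = 720 / 48 = 15

15


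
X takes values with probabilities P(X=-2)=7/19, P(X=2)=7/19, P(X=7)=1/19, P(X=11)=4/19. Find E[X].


E[X] = sum(x * P(x))
= -2*7/19 + 2*7/19 + 7*1/19 + 11*4/19
= 51/19

51/19


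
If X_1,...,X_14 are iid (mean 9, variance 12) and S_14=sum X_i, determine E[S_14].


E[S_n] = n*E[X_1] = 14*9 = 126

126


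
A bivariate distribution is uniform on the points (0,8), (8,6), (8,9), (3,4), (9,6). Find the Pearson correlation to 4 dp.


Cov(X,Y) = 0.2400, Var(X) = 12.2400, Var(Y) = 3.0400
rho = Cov/(sqrt(VarX)*sqrt(VarY)) = 0.0393

0.0393


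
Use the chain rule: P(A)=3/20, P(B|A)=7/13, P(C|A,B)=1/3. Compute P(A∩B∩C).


P(A∩B∩C) = P(A) * P(B|A) * P(C|A∩B)
= 3/20 * 7/13 * 1/3
= 21/260 * 1/3 = 7/260

7/260


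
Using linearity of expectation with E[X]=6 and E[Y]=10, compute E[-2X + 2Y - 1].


E[-2X + 2Y - 1] = -2*E[X] + 2*E[Y] - 1
= (-2)*(6) + (2)*(10) + (-1)
= -12 + 20 - 1 = 7

7


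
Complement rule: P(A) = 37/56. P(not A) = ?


P(A') = 1 - P(A) = 1 - 37/56 = 19/56

19/56
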